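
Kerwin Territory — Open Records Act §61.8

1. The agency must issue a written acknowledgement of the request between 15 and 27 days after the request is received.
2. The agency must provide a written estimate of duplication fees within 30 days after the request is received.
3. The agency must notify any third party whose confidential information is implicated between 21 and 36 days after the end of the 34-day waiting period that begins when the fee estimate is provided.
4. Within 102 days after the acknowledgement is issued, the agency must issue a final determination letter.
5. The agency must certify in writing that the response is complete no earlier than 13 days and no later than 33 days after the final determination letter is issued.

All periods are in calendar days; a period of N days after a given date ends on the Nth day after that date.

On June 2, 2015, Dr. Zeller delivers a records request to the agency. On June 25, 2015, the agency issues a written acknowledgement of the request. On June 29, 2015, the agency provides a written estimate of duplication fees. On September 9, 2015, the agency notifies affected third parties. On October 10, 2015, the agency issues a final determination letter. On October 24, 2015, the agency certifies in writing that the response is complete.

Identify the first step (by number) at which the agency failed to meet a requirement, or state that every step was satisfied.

Step 3

Step 1: the window is 15–27 days after June 2, 2015 (when the request is received), so June 17, 2015 through June 29, 2015; June 25, 2015 falls inside that range.
Step 2: 30 days after June 2, 2015 (when the request is received) is July 2, 2015; done June 29, 2015 — timely.
Step 3: the window is 21–36 days after August 2, 2015 (end of the 34-day waiting period, which began when the fee estimate is provided on June 29, 2015), so August 23, 2015 through September 7, 2015; done September 9, 2015 — 2 days after the window closed.
The analysis stops there.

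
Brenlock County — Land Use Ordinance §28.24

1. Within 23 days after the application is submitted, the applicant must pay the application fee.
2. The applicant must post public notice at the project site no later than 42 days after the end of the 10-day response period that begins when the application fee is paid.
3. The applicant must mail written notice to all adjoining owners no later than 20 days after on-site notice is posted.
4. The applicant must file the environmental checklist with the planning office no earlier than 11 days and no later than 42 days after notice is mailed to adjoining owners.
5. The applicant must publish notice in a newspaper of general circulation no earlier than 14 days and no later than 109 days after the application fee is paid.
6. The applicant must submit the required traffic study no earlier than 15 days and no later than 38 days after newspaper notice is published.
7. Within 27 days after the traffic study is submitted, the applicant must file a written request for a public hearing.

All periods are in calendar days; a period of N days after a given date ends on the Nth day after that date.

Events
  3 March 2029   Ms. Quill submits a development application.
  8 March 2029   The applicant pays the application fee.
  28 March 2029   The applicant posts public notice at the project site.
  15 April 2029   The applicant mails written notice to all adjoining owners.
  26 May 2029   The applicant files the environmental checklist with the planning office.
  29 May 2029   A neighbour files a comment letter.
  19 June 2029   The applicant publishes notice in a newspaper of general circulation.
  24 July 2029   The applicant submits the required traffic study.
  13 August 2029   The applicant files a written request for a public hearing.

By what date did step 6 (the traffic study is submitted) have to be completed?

27 July 2029

Step 6 runs from 19 June 2029, when newspaper notice is published. The window is 15–38 days after 19 June 2029; it closes on 27 July 2029.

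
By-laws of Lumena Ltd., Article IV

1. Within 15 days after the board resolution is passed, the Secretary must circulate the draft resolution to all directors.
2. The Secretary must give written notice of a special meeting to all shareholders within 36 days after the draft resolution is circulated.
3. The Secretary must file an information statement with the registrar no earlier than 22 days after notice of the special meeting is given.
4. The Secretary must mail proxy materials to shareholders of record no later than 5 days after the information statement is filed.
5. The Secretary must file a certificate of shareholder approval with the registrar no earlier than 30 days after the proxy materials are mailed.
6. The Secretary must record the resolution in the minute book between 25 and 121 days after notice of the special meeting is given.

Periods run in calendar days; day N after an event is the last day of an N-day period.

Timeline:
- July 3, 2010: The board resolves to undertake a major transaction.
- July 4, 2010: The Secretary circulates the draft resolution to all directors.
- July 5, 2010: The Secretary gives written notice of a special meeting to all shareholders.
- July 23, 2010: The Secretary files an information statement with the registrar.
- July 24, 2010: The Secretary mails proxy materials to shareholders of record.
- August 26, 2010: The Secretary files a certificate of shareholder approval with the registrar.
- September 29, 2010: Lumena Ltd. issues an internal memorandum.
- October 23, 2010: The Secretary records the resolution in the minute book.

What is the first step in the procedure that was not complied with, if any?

Step 3

Step 1: 15 days after July 3, 2010 (when the board resolution is passed) is July 18, 2010; July 4, 2010 is within that limit.
Step 2: 36 days after July 4, 2010 (when the draft resolution is circulated) is August 9, 2010; July 5, 2010 is within that limit.
Step 3: the earliest permitted date is 22 days after July 5, 2010 (when notice of the special meeting is given), i.e. July 27, 2010; acted on July 23, 2010, 4 days prematurely.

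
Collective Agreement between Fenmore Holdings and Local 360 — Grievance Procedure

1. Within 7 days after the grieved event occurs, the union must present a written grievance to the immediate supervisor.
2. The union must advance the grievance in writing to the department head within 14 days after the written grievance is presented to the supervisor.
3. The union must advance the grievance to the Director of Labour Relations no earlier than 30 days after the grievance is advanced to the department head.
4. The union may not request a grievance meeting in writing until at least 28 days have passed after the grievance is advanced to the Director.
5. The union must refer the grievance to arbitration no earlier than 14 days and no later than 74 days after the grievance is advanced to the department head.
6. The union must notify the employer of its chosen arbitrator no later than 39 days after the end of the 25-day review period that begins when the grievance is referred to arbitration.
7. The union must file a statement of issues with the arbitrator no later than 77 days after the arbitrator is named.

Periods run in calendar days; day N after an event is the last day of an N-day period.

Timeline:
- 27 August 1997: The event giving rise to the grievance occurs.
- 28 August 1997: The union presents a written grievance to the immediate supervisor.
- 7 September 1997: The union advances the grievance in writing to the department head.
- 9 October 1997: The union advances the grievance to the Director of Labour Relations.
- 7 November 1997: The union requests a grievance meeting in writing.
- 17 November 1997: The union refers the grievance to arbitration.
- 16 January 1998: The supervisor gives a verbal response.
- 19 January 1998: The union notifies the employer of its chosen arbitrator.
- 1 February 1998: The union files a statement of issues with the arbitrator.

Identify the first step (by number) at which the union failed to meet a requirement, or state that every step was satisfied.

Step 1: 7 days after 27 August 1997 (when the grieved event occurs) is 3 September 1997; completed 28 August 1997, before the deadline.
Step 2: 14 days after 28 August 1997 (when the written grievance is presented to the supervisor) is 11 September 1997; completed 7 September 1997, before the deadline.
Step 3: the earliest permitted date is 30 days after 7 September 1997 (when the grievance is advanced to the department head), i.e. 7 October 1997; done 9 October 1997, after the minimum wait.
Step 4: the earliest permitted date is 28 days after 9 October 1997 (when the grievance is advanced to the Director), i.e. 6 November 1997; 7 November 1997 is on or after that date.
Step 5: the window is 14–74 days after 7 September 1997 (when the grievance is advanced to the department head), so 21 September 1997 through 20 November 1997; 17 November 1997 falls inside that range.
Step 6: 39 days after 12 December 1997 (end of the 25-day review period, which began when the grievance is referred to arbitration on 17 November 1997) is 20 January 1998; completed 19 January 1998, before the deadline.
Step 7: 77 days after 19 January 1998 (when the arbitrator is named) is 6 April 1998; done 1 February 1998 — timely.

None — every step was satisfied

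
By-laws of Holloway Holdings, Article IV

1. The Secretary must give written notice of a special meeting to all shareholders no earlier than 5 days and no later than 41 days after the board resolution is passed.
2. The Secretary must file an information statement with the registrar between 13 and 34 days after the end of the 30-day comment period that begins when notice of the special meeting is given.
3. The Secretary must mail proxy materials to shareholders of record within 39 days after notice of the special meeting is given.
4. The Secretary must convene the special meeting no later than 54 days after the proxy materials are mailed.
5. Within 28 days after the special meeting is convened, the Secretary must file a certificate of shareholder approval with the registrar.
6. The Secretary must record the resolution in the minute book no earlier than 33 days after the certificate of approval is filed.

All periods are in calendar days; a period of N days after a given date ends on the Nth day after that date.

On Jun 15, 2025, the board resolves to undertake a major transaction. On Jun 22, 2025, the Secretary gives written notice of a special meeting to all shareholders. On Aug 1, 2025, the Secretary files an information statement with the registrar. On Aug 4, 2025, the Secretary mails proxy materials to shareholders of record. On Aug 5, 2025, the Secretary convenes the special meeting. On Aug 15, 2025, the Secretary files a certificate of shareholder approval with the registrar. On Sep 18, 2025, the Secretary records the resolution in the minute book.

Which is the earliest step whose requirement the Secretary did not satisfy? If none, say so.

Step 2

(1) the permitted window runs from Jun 15, 2025 + 5 = Jun 20, 2025 to Jun 15, 2025 + 41 = Jul 26, 2025; done Jun 22, 2025 — within the window.
(2) the permitted window runs from Jul 22, 2025 + 13 = Aug 4, 2025 to Jul 22, 2025 + 34 = Aug 25, 2025; Aug 1, 2025 is 3 days too early.
The procedure was therefore not followed at step 2.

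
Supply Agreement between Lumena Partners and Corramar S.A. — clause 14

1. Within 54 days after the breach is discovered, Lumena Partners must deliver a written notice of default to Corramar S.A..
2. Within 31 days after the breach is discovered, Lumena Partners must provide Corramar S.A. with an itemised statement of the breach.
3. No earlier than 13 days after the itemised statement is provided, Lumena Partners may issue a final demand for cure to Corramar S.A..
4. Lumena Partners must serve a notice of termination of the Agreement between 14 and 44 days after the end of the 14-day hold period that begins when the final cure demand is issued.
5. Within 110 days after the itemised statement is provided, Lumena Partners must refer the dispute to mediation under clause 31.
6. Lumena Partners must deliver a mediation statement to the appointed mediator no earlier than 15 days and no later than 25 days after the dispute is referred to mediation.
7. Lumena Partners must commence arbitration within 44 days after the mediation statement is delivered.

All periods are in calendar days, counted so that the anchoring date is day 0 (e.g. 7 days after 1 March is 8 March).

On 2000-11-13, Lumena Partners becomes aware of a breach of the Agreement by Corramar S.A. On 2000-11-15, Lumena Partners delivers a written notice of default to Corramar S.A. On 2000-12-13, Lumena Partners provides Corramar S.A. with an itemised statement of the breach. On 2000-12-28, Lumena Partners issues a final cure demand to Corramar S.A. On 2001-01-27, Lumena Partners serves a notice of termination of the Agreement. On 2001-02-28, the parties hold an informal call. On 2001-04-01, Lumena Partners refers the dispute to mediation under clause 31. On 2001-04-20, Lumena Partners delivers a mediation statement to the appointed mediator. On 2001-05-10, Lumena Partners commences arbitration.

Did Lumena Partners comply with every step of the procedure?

Yes

(1) due by 2000-11-13 + 54 days = 2001-01-06; 2000-11-15 is within that limit.
(2) due by 2000-11-13 + 31 days = 2000-12-14; completed 2000-12-13, before the deadline.
(3) permitted from 2000-12-13 + 13 days = 2000-12-26 onward; done 2000-12-28, after the minimum wait.
(4) the permitted window runs from 2001-01-11 + 14 = 2001-01-25 to 2001-01-11 + 44 = 2001-02-24; 2001-01-27 falls inside that range.
(5) due by 2000-12-13 + 110 days = 2001-04-02; done 2001-04-01 — timely.
(6) the permitted window runs from 2001-04-01 + 15 = 2001-04-16 to 2001-04-01 + 25 = 2001-04-26; done 2001-04-20 — within the window.
(7) due by 2001-04-20 + 44 days = 2001-06-03; completed 2001-05-10, before the deadline.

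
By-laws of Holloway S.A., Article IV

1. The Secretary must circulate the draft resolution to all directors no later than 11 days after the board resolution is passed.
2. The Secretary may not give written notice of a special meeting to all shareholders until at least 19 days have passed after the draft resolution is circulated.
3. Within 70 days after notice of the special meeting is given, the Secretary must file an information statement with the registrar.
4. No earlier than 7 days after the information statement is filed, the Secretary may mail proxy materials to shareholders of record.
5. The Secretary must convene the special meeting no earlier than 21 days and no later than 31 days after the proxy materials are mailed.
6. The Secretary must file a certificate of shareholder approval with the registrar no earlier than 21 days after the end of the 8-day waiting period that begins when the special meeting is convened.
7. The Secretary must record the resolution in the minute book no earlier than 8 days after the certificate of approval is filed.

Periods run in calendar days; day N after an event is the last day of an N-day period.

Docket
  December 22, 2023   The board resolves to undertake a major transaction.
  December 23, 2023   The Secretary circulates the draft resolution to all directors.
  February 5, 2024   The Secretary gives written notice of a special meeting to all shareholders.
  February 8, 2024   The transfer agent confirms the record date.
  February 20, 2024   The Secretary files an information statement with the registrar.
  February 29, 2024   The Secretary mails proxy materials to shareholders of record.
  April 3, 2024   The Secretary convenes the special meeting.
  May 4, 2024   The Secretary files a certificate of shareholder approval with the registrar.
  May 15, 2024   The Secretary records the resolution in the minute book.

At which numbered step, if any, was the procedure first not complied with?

Step 5

Step 1 — counting 11 days from December 22, 2023 (when the board resolution is passed) gives a deadline of January 2, 2024; December 23, 2023 is within that limit.
Step 2 — must wait 19 days from December 23, 2023 (when the draft resolution is circulated), so not before January 11, 2024; done February 5, 2024 — permitted.
Step 3 — counting 70 days from February 5, 2024 (when notice of the special meeting is given) gives a deadline of April 15, 2024; done February 20, 2024 — timely.
Step 4 — must wait 7 days from February 20, 2024 (when the information statement is filed), so not before February 27, 2024; done February 29, 2024, after the minimum wait.
Step 5 — 21 and 31 days from February 29, 2024 (when the proxy materials are mailed) are March 21, 2024 and March 31, 2024 respectively; April 3, 2024 is 3 days past the end of the window.
The procedure was therefore not followed at step 5.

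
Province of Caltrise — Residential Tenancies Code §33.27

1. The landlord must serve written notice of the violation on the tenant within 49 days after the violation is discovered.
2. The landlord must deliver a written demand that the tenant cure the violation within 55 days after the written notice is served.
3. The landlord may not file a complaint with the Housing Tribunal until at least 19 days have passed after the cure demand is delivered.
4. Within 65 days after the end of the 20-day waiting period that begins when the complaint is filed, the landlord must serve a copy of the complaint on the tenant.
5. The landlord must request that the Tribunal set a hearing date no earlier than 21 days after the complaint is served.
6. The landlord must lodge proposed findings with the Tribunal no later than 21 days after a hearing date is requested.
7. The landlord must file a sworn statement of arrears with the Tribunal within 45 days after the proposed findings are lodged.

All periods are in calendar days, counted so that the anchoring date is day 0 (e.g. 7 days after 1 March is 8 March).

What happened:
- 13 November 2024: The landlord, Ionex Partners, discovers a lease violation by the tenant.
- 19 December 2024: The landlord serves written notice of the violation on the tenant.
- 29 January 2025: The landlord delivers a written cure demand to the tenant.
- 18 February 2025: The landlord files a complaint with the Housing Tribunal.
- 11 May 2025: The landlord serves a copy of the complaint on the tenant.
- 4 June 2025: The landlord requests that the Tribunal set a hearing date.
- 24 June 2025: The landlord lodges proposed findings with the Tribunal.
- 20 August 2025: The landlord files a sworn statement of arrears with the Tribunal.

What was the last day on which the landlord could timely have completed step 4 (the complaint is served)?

The complaint is filed on 18 February 2025; the 20-day waiting period therefore ends 10 March 2025, and step 4 runs from that date. 65 days after 10 March 2025 is 14 May 2025.

14 May 2025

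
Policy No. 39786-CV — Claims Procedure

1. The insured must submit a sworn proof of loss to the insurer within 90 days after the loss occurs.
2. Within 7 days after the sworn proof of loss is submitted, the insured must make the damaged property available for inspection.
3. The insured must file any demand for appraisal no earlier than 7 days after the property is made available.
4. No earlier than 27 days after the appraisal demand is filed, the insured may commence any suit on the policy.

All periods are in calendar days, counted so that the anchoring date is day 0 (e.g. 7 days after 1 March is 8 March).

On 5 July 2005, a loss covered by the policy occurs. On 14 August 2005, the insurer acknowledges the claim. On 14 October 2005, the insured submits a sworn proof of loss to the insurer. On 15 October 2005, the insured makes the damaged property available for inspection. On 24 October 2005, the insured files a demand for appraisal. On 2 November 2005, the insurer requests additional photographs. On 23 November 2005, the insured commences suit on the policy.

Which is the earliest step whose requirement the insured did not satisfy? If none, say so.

Step 1

Step 1 — counting 90 days from 5 July 2005 (when the loss occurs) gives a deadline of 3 October 2005; 14 October 2005 misses that deadline by 11 days.
No need to go further; step 1 was not satisfied.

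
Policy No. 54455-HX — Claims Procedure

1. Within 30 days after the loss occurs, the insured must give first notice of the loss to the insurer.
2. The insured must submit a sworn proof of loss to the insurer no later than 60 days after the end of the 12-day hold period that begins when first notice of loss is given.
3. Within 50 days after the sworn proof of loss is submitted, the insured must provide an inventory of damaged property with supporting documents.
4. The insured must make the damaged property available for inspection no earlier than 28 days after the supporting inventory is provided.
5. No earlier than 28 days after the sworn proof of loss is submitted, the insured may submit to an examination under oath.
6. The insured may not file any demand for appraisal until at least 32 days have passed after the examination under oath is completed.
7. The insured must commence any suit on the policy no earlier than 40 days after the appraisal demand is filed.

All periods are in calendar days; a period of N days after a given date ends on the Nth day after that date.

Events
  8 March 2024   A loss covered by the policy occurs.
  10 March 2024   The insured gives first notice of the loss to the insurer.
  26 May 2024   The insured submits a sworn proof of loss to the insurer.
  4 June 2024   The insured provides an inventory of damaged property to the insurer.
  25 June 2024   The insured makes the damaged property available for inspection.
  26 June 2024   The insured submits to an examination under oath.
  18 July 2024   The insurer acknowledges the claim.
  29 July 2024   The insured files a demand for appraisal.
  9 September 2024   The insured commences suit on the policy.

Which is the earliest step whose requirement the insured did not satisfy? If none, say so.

Step 2

Step 1: 30 days after 8 March 2024 (when the loss occurs) is 7 April 2024; completed 10 March 2024, before the deadline.
Step 2: 60 days after 22 March 2024 (end of the 12-day hold period, which began when first notice of loss is given on 10 March 2024) is 21 May 2024; 26 May 2024 misses that deadline by 5 days.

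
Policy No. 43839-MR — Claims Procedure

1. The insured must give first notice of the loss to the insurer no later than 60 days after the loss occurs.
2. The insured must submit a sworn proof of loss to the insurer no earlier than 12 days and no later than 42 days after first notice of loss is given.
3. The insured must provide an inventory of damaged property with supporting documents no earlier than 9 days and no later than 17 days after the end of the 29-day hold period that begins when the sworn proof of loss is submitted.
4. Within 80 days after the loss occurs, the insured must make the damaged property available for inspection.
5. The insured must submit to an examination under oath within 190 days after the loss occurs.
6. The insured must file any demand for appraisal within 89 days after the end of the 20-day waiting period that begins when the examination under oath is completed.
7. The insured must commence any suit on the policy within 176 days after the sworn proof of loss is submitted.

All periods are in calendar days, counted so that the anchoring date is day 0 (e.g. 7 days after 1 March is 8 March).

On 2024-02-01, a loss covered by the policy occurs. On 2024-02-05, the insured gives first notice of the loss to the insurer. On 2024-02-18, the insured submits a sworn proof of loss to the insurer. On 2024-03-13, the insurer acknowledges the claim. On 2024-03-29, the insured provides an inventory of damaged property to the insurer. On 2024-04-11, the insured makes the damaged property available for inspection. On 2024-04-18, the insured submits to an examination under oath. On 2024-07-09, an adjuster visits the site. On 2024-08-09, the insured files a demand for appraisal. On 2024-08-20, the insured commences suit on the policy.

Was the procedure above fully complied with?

No

Step 1: 60 days after 2024-02-01 (when the loss occurs) is 2024-04-01; 2024-02-05 is within that limit.
Step 2: the window is 12–42 days after 2024-02-05 (when first notice of loss is given), so 2024-02-17 through 2024-03-18; done 2024-02-18 — within the window.
Step 3: the window is 9–17 days after 2024-03-18 (end of the 29-day hold period, which began when the sworn proof of loss is submitted on 2024-02-18), so 2024-03-27 through 2024-04-04; done 2024-03-29 — within the window.
Step 4: 80 days after 2024-02-01 (when the loss occurs) is 2024-04-21; 2024-04-11 is within that limit.
Step 5: 190 days after 2024-02-01 (when the loss occurs) is 2024-08-09; done 2024-04-18 — timely.
Step 6: 89 days after 2024-05-08 (end of the 20-day waiting period, which began when the examination under oath is completed on 2024-04-18) is 2024-08-05; 2024-08-09 misses that deadline by 4 days.
That is the first point of non-compliance.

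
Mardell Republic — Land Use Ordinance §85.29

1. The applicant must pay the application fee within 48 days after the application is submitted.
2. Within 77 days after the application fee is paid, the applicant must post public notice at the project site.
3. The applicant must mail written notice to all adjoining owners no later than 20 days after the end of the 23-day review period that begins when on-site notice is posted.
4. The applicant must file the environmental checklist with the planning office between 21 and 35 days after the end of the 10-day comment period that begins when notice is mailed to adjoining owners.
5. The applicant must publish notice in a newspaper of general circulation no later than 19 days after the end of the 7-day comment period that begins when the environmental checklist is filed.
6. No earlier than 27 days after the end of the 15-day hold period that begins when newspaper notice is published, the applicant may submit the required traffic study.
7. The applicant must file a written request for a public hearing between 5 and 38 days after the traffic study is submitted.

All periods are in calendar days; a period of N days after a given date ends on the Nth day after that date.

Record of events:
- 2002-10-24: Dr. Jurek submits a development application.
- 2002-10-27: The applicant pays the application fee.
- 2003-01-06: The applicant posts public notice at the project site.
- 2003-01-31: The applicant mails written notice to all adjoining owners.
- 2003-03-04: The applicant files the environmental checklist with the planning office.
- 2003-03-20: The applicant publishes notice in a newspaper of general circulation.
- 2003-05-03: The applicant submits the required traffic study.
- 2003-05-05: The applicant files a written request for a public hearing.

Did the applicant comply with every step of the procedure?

No

(1) due by 2002-10-24 + 48 days = 2002-12-11; 2002-10-27 is within that limit.
(2) due by 2002-10-27 + 77 days = 2003-01-12; 2003-01-06 is within that limit.
(3) due by 2003-01-29 + 20 days = 2003-02-18; completed 2003-01-31, before the deadline.
(4) the permitted window runs from 2003-02-10 + 21 = 2003-03-03 to 2003-02-10 + 35 = 2003-03-17; done 2003-03-04, which is between those dates.
(5) due by 2003-03-11 + 19 days = 2003-03-30; 2003-03-20 is within that limit.
(6) permitted from 2003-04-04 + 27 days = 2003-05-01 onward; 2003-05-03 is on or after that date.
(7) the permitted window runs from 2003-05-03 + 5 = 2003-05-08 to 2003-05-03 + 38 = 2003-06-10; 2003-05-05 is 3 days too early.
Later steps need not be reached.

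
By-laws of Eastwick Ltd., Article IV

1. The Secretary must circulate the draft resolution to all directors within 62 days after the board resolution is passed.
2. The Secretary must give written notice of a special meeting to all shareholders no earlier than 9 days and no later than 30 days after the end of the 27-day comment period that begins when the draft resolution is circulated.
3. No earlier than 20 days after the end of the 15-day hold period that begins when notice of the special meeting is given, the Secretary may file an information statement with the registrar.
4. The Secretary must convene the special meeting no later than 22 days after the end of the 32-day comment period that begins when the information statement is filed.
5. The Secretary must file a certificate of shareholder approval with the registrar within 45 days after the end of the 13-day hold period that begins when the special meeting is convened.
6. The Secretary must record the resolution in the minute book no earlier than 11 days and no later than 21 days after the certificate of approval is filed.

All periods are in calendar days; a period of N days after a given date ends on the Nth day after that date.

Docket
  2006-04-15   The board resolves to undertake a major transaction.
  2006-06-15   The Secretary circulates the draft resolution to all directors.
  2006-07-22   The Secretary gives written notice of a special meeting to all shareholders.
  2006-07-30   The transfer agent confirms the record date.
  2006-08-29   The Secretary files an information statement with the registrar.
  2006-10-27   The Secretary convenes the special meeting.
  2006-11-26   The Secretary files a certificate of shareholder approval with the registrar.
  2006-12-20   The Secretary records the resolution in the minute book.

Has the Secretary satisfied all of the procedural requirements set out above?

(1) due by 2006-04-15 + 62 days = 2006-06-16; 2006-06-15 is within that limit.
(2) the permitted window runs from 2006-07-12 + 9 = 2006-07-21 to 2006-07-12 + 30 = 2006-08-11; 2006-07-22 falls inside that range.
(3) permitted from 2006-08-06 + 20 days = 2006-08-26 onward; done 2006-08-29 — permitted.
(4) due by 2006-09-30 + 22 days = 2006-10-22; done 2006-10-27 — 5 days late.
The analysis stops there.

No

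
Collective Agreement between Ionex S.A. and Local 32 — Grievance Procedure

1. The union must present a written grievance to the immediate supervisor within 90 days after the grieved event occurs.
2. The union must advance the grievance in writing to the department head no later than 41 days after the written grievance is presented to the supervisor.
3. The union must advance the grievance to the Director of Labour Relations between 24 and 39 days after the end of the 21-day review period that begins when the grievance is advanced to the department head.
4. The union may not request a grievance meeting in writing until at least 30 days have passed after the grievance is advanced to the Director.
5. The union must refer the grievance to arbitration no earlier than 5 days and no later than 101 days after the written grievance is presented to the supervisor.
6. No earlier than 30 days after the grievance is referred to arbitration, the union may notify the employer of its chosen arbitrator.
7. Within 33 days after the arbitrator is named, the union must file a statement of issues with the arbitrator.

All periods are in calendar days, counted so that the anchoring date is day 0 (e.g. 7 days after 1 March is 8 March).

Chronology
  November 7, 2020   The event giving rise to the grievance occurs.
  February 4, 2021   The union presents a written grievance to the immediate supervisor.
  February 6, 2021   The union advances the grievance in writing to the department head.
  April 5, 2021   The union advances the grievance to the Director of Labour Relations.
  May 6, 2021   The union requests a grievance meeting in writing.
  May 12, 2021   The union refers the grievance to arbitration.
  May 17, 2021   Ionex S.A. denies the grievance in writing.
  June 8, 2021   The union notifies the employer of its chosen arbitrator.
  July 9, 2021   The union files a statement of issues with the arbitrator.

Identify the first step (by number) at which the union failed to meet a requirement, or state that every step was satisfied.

Step 1: 90 days after November 7, 2020 (when the grieved event occurs) is February 5, 2021; completed February 4, 2021, before the deadline.
Step 2: 41 days after February 4, 2021 (when the written grievance is presented to the supervisor) is March 17, 2021; completed February 6, 2021, before the deadline.
Step 3: the window is 24–39 days after February 27, 2021 (end of the 21-day review period, which began when the grievance is advanced to the department head on February 6, 2021), so March 23, 2021 through April 7, 2021; done April 5, 2021, which is between those dates.
Step 4: the earliest permitted date is 30 days after April 5, 2021 (when the grievance is advanced to the Director), i.e. May 5, 2021; done May 6, 2021, after the minimum wait.
Step 5: the window is 5–101 days after February 4, 2021 (when the written grievance is presented to the supervisor), so February 9, 2021 through May 16, 2021; May 12, 2021 falls inside that range.
Step 6: the earliest permitted date is 30 days after May 12, 2021 (when the grievance is referred to arbitration), i.e. June 11, 2021; acted on June 8, 2021, 3 days prematurely.

Step 6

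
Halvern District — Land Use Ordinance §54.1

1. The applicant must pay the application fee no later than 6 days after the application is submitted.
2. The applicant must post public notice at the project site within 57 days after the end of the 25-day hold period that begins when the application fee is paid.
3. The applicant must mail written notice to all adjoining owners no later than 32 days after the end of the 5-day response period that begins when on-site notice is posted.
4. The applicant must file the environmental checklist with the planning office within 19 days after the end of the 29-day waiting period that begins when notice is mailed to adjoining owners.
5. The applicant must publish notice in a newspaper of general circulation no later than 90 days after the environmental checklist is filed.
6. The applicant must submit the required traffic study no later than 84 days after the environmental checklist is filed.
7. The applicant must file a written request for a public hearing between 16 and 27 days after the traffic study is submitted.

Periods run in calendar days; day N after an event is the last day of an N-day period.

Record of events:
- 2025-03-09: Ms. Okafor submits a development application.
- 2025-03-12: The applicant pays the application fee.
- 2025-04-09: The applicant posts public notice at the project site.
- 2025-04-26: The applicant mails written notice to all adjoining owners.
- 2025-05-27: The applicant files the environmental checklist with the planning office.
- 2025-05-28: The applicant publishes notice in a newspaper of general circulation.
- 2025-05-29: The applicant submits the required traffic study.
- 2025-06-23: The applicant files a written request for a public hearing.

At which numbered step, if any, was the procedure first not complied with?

Step 1: 6 days after 2025-03-09 (when the application is submitted) is 2025-03-15; done 2025-03-12 — timely.
Step 2: 57 days after 2025-04-06 (end of the 25-day hold period, which began when the application fee is paid on 2025-03-12) is 2025-06-02; completed 2025-04-09, before the deadline.
Step 3: 32 days after 2025-04-14 (end of the 5-day response period, which began when on-site notice is posted on 2025-04-09) is 2025-05-16; 2025-04-26 is within that limit.
Step 4: 19 days after 2025-05-25 (end of the 29-day waiting period, which began when notice is mailed to adjoining owners on 2025-04-26) is 2025-06-13; completed 2025-05-27, before the deadline.
Step 5: 90 days after 2025-05-27 (when the environmental checklist is filed) is 2025-08-25; done 2025-05-28 — timely.
Step 6: 84 days after 2025-05-27 (when the environmental checklist is filed) is 2025-08-19; done 2025-05-29 — timely.
Step 7: the window is 16–27 days after 2025-05-29 (when the traffic study is submitted), so 2025-06-14 through 2025-06-25; done 2025-06-23 — within the window.

None — every step was satisfied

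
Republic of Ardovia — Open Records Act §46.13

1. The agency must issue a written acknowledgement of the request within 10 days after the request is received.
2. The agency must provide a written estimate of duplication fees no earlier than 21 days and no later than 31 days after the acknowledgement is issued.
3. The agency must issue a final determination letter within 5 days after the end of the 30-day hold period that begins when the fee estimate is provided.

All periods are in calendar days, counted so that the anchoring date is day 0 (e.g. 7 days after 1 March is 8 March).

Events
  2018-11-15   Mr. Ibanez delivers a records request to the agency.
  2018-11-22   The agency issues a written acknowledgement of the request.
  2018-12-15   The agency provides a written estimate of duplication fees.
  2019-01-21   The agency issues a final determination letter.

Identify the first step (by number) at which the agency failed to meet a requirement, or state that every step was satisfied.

Step 3

Step 1 — counting 10 days from 2018-11-15 (when the request is received) gives a deadline of 2018-11-25; completed 2018-11-22, before the deadline.
Step 2 — 21 and 31 days from 2018-11-22 (when the acknowledgement is issued) are 2018-12-13 and 2018-12-23 respectively; done 2018-12-15 — within the window.
Step 3 — counting 5 days from 2019-01-14 (end of the 30-day hold period, which began when the fee estimate is provided on 2018-12-15) gives a deadline of 2019-01-19; done 2019-01-21 — 2 days late.
The procedure was therefore not followed at step 3.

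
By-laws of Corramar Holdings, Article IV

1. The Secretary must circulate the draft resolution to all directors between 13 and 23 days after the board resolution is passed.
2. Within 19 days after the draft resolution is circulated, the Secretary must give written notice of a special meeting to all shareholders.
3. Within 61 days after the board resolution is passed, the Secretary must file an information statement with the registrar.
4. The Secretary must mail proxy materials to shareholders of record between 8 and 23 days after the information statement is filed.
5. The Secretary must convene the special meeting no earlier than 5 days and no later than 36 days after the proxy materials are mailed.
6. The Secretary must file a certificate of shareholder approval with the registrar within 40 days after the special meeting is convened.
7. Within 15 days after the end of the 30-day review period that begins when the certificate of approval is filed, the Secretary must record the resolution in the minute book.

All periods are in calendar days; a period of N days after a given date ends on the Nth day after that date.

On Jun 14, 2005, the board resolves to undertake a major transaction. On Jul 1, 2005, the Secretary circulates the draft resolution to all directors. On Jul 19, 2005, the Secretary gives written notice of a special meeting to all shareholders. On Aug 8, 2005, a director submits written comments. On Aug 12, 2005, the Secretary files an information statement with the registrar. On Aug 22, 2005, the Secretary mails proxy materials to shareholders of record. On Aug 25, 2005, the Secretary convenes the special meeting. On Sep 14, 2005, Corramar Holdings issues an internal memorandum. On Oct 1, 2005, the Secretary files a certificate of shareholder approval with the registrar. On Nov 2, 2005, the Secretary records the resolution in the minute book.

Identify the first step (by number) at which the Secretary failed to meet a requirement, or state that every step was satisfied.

(1) the permitted window runs from Jun 14, 2005 + 13 = Jun 27, 2005 to Jun 14, 2005 + 23 = Jul 7, 2005; done Jul 1, 2005 — within the window.
(2) due by Jul 1, 2005 + 19 days = Jul 20, 2005; done Jul 19, 2005 — timely.
(3) due by Jun 14, 2005 + 61 days = Aug 14, 2005; done Aug 12, 2005 — timely.
(4) the permitted window runs from Aug 12, 2005 + 8 = Aug 20, 2005 to Aug 12, 2005 + 23 = Sep 4, 2005; done Aug 22, 2005, which is between those dates.
(5) the permitted window runs from Aug 22, 2005 + 5 = Aug 27, 2005 to Aug 22, 2005 + 36 = Sep 27, 2005; done Aug 25, 2005 — 2 days before the window opened.

Step 5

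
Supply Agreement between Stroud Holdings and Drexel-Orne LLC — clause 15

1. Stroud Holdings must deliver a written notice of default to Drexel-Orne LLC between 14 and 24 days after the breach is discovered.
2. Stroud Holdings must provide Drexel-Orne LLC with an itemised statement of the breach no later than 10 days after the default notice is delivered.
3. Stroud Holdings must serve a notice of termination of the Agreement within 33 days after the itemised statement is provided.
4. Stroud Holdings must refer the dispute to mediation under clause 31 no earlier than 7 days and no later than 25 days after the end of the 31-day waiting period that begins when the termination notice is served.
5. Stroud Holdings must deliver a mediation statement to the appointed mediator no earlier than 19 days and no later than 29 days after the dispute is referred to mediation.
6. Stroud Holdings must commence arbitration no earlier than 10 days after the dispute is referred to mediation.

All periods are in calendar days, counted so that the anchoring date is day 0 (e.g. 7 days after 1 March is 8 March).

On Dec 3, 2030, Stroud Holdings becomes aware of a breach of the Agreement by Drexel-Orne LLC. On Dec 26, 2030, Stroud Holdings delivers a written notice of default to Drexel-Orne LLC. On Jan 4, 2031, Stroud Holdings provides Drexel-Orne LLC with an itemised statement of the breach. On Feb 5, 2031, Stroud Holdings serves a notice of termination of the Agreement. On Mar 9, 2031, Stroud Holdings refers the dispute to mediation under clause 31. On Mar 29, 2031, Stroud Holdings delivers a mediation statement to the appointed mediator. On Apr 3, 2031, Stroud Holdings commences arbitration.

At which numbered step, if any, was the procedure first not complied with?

Step 4

(1) the permitted window runs from Dec 3, 2030 + 14 = Dec 17, 2030 to Dec 3, 2030 + 24 = Dec 27, 2030; Dec 26, 2030 falls inside that range.
(2) due by Dec 26, 2030 + 10 days = Jan 5, 2031; completed Jan 4, 2031, before the deadline.
(3) due by Jan 4, 2031 + 33 days = Feb 6, 2031; Feb 5, 2031 is within that limit.
(4) the permitted window runs from Mar 8, 2031 + 7 = Mar 15, 2031 to Mar 8, 2031 + 25 = Apr 2, 2031; Mar 9, 2031 is 6 days too early.
The analysis stops there.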